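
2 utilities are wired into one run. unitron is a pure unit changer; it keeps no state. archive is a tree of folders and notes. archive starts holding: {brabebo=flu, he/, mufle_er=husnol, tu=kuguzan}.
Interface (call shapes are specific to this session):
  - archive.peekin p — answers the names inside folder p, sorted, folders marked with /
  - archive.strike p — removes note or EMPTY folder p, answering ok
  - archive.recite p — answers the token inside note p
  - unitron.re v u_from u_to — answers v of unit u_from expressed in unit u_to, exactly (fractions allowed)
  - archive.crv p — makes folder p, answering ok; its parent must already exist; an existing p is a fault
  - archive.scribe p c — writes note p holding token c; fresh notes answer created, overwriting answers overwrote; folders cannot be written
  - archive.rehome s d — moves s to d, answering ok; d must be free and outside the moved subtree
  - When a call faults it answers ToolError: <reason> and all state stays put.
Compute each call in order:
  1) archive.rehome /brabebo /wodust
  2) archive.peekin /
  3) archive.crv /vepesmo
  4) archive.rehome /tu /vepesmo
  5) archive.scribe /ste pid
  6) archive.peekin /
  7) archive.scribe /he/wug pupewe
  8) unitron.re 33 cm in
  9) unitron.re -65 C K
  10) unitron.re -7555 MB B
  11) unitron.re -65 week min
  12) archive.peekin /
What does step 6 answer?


Answer: [he/, mufle_er, ste, tu, vepesmo/, wodust]

Derivation:
Then archive.rehome passing s='/brabebo', d='/wodust', and see ok.
Then archive.peekin passing p='/', and see [he/, mufle_er, tu, wodust].
Next I call archive.crv passing p='/vepesmo', yielding ok.
Calling archive.rehome passing s='/tu', d='/vepesmo', → ToolError: exists.
I call archive.scribe passing p='/ste', c='pid', — result: created.
Calling archive.peekin passing p='/', which returns [he/, mufle_er, ste, tu, vepesmo/, wodust].
I invoke archive.scribe passing p='/he/wug', c='pupewe', yielding created.
Using unitron.re passing v='33', u_from='cm', u_to='in', — result: 1650/127.
Using unitron.re passing v='-65', u_from='C', u_to='K', — result: 4163/20.
Using unitron.re passing v='-7555', u_from='MB', u_to='B', → -7555000000.
I invoke unitron.re passing v='-65', u_from='week', u_to='min', and observe -655200.
Then archive.peekin passing p='/': [he/, mufle_er, ste, tu, vepesmo/, wodust].


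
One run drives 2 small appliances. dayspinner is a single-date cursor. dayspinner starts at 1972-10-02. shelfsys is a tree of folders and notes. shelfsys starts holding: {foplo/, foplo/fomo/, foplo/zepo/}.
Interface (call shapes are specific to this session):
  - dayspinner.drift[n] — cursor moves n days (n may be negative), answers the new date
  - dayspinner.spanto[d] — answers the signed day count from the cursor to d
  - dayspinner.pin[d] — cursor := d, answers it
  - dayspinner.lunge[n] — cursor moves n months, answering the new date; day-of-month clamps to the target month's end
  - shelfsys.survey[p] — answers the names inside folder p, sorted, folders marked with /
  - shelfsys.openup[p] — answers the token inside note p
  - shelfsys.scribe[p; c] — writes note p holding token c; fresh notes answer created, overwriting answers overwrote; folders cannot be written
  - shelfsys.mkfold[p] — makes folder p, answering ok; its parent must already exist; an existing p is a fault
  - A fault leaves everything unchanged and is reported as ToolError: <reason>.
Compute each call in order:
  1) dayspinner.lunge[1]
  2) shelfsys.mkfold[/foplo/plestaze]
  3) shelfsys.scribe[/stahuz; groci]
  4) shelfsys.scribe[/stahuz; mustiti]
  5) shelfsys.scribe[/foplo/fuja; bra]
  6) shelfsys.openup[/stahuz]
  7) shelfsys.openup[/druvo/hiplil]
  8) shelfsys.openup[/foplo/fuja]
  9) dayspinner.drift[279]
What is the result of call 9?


>>> lunge 1
= 1972-11-02
>>> mkfold /foplo/plestaze
= ok
>>> scribe /stahuz groci
= created
>>> scribe /stahuz mustiti
= overwrote
>>> scribe /foplo/fuja bra
= created
>>> openup /stahuz
= mustiti
>>> openup /druvo/hiplil
= ToolError: not found
>>> openup /foplo/fuja
= bra
>>> drift 279
= 1973-08-08

Answer: 1973-08-08


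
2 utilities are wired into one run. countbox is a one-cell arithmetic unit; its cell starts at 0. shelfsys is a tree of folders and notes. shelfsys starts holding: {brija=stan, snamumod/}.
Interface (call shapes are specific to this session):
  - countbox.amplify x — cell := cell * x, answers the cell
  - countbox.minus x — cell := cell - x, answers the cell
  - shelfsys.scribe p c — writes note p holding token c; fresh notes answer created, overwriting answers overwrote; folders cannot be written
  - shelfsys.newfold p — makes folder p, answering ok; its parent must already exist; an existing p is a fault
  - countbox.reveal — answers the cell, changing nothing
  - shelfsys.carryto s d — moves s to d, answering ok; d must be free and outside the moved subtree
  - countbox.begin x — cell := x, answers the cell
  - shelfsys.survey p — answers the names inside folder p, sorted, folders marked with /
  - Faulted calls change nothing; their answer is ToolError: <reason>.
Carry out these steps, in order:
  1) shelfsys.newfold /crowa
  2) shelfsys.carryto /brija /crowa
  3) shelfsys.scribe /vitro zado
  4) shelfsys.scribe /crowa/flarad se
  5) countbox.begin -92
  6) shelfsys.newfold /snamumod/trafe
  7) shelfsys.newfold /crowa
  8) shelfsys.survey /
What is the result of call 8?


# 1. newfold(p='/crowa') == ok
# 2. carryto(s='/brija', d='/crowa') == ToolError: exists
# 3. scribe(p='/vitro', c='zado') == created
# 4. scribe(p='/crowa/flarad', c='se') == created
# 5. begin(x='-92') == -92
# 6. newfold(p='/snamumod/trafe') == ok
# 7. newfold(p='/crowa') == ToolError: exists
# 8. survey(p='/') == [brija, crowa/, snamumod/, vitro]

Answer: [brija, crowa/, snamumod/, vitro]


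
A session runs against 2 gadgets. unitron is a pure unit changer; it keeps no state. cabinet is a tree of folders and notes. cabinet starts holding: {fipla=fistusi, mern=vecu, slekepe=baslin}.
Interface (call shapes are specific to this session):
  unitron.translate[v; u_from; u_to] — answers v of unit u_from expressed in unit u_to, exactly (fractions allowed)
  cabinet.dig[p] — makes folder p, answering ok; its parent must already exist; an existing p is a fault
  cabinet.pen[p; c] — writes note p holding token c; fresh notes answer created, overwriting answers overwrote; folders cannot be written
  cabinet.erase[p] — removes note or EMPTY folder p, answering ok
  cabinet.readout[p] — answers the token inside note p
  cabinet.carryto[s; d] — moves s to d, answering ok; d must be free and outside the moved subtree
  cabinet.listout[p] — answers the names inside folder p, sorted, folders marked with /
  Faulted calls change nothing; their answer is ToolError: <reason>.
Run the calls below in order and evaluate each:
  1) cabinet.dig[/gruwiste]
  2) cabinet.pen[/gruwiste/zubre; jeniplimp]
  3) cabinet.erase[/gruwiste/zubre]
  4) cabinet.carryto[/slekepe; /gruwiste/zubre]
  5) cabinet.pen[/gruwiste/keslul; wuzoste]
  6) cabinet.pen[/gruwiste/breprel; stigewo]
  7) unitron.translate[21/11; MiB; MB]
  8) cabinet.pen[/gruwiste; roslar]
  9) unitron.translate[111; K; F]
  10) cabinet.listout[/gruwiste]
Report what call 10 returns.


-> dig(p='/gruwiste')
<- ok
-> pen(p='/gruwiste/zubre', c='jeniplimp')
<- created
-> erase(p='/gruwiste/zubre')
<- ok
-> carryto(s='/slekepe', d='/gruwiste/zubre')
<- ok
-> pen(p='/gruwiste/keslul', c='wuzoste')
<- created
-> pen(p='/gruwiste/breprel', c='stigewo')
<- created
-> translate(v='21/11', u_from='MiB', u_to='MB')
<- 344064/171875
-> pen(p='/gruwiste', c='roslar')
<- ToolError: is a directory
-> translate(v='111', u_from='K', u_to='F')
<- -25987/100
-> listout(p='/gruwiste')
<- [breprel, keslul, zubre]

Answer: [breprel, keslul, zubre]


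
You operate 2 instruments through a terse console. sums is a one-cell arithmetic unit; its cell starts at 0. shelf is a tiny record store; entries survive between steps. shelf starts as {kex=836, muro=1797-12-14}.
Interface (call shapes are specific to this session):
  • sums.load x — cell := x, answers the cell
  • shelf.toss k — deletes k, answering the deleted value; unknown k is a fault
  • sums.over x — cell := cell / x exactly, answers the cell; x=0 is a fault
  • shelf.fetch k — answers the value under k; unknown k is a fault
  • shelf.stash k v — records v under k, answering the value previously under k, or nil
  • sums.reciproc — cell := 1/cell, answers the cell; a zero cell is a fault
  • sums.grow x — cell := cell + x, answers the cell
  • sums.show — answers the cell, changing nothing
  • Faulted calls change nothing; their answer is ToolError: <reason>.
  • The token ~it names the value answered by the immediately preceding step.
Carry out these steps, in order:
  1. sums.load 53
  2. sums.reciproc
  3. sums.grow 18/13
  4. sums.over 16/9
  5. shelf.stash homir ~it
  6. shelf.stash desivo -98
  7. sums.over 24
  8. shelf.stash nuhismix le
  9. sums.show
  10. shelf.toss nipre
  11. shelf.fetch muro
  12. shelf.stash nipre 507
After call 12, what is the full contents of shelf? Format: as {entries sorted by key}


>>> sums.load x=53
:: 53
>>> sums.reciproc
:: 1/53
>>> sums.grow x=18/13
:: 967/689
>>> sums.over x=16/9
:: 8703/11024
>>> shelf.stash k=homir v=~it
:: nil
>>> shelf.stash k=desivo v=-98
:: nil
>>> sums.over x=24
:: 2901/88192
>>> shelf.stash k=nuhismix v=le
:: nil
>>> sums.show
:: 2901/88192
>>> shelf.toss k=nipre
:: ToolError: no such key nipre
>>> shelf.fetch k=muro
:: 1797-12-14
>>> shelf.stash k=nipre v=507
:: nil

Answer: {desivo=-98, homir=8703/11024, kex=836, muro=1797-12-14, nipre=507, nuhismix=le}


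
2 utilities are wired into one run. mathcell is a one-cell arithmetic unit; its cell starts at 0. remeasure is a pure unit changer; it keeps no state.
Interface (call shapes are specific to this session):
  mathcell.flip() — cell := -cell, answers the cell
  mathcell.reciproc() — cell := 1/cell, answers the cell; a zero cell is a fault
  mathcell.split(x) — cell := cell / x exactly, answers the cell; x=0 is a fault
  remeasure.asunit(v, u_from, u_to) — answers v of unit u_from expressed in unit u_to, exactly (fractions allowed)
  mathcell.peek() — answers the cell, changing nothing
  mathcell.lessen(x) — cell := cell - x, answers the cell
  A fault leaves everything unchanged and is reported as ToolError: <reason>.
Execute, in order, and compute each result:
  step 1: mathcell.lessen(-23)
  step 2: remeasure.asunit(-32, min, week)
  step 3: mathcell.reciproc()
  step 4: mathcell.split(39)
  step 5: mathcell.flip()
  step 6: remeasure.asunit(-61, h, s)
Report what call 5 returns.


Answer: -1/897

Derivation:
I try mathcell.lessen using x=-23, — result: 23.
Using remeasure.asunit using v=-32, u_from=min, u_to=week, and see -1/315.
I use mathcell.reciproc, and see 1/23.
I invoke mathcell.split using x=39, and get 1/897.
Calling mathcell.flip, giving -1/897.
I run remeasure.asunit using v=-61, u_from=h, u_to=s, and observe -219600.


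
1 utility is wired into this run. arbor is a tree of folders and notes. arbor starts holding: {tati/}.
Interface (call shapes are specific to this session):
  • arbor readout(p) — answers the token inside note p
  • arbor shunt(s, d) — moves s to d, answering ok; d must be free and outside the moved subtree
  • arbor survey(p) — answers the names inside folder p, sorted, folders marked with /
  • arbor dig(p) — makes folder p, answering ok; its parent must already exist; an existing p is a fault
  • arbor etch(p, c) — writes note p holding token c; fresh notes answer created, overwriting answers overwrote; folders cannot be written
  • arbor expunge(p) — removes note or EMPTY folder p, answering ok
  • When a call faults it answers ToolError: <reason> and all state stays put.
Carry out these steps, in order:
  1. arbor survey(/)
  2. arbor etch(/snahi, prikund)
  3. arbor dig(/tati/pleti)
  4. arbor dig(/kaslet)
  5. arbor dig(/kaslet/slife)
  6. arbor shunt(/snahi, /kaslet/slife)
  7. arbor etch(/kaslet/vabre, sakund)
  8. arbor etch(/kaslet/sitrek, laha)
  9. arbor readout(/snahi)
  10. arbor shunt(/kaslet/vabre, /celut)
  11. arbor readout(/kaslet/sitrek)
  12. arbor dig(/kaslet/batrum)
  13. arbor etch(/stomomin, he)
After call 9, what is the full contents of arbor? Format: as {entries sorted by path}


Answer: {kaslet/, kaslet/sitrek=laha, kaslet/slife/, kaslet/vabre=sakund, snahi=prikund, tati/, tati/pleti/}

Derivation:
Then arbor survey passing p→/, → [tati/].
I use arbor etch passing p→/snahi, c→prikund, → created.
I invoke arbor dig passing p→/tati/pleti, — result: ok.
I use arbor dig passing p→/kaslet, → ok.
I use arbor dig passing p→/kaslet/slife, — result: ok.
Then arbor shunt passing s→/snahi, d→/kaslet/slife, and get ToolError: exists.
Next I call arbor etch passing p→/kaslet/vabre, c→sakund, — result: created.
Then arbor etch passing p→/kaslet/sitrek, c→laha, yielding created.
I invoke arbor readout passing p→/snahi, and see prikund.
Using arbor shunt passing s→/kaslet/vabre, d→/celut, which returns ok.
Using arbor readout passing p→/kaslet/sitrek: laha.
Using arbor dig passing p→/kaslet/batrum, and observe ok.
Calling arbor etch passing p→/stomomin, c→he, and see created.


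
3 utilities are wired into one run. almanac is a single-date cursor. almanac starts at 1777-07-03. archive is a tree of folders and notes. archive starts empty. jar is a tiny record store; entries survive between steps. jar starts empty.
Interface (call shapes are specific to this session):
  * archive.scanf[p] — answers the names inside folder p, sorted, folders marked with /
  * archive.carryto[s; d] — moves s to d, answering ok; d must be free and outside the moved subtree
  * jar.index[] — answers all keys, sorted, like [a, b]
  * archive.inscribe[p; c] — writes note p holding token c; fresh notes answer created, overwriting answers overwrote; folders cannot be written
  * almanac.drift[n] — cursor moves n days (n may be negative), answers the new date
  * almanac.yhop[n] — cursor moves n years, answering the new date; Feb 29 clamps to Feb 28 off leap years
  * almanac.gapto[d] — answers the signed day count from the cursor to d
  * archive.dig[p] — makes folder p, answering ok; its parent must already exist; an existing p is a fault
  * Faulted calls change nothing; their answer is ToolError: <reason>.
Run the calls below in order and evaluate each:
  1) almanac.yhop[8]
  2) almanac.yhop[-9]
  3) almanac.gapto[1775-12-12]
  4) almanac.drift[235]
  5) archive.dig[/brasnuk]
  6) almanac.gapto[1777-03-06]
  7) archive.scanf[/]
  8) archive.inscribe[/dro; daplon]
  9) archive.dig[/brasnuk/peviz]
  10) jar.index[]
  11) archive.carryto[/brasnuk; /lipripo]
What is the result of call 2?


Answer: 1776-07-03

Derivation:
~$ almanac.yhop n→8
:: 1785-07-03
~$ almanac.yhop n→-9
:: 1776-07-03
~$ almanac.gapto d→1775-12-12
:: -204
~$ almanac.drift n→235
:: 1777-02-23
~$ archive.dig p→/brasnuk
:: ok
~$ almanac.gapto d→1777-03-06
:: 11
~$ archive.scanf p→/
:: [brasnuk/]
~$ archive.inscribe p→/dro c→daplon
:: created
~$ archive.dig p→/brasnuk/peviz
:: ok
~$ jar.index
:: []
~$ archive.carryto s→/brasnuk d→/lipripo
:: ok


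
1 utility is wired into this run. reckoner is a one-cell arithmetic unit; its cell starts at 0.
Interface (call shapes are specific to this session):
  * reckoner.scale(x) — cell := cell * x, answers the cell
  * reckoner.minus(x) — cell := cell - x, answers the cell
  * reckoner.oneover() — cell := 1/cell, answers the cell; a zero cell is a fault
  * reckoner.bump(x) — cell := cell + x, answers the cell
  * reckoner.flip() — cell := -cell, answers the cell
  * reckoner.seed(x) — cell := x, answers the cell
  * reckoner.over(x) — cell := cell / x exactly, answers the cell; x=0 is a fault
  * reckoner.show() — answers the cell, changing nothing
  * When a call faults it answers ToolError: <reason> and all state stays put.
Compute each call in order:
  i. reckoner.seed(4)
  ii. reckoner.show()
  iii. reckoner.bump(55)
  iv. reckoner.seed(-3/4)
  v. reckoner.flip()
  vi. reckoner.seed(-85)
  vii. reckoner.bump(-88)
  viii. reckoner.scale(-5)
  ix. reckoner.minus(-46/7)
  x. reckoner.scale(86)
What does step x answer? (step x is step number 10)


Answer: 524686/7

Derivation:
-> reckoner.seed(x=4)
<- 4
-> reckoner.show()
<- 4
-> reckoner.bump(x=55)
<- 59
-> reckoner.seed(x=-3/4)
<- -3/4
-> reckoner.flip()
<- 3/4
-> reckoner.seed(x=-85)
<- -85
-> reckoner.bump(x=-88)
<- -173
-> reckoner.scale(x=-5)
<- 865
-> reckoner.minus(x=-46/7)
<- 6101/7
-> reckoner.scale(x=86)
<- 524686/7


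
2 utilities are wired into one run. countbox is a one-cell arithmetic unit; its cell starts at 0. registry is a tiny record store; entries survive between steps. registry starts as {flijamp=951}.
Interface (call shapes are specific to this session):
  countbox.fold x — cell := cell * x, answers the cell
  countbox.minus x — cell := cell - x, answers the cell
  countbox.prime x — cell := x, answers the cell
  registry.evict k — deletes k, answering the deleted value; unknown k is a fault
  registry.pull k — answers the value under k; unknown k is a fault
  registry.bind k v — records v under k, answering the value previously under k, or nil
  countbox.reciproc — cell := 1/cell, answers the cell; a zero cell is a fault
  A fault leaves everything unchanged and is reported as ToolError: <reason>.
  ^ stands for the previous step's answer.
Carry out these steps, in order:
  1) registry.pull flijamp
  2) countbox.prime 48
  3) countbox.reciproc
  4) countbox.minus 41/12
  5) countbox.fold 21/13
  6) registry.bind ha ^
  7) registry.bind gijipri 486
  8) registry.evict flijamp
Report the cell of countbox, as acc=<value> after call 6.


Answer: acc=-1141/208

Derivation:
% pull(k=flijamp) == 951
% prime(x=48) == 48
% reciproc() == 1/48
% minus(x=41/12) == -163/48
% fold(x=21/13) == -1141/208
% bind(k=ha, v=^) == nil
% bind(k=gijipri, v=486) == nil
% evict(k=flijamp) == 951


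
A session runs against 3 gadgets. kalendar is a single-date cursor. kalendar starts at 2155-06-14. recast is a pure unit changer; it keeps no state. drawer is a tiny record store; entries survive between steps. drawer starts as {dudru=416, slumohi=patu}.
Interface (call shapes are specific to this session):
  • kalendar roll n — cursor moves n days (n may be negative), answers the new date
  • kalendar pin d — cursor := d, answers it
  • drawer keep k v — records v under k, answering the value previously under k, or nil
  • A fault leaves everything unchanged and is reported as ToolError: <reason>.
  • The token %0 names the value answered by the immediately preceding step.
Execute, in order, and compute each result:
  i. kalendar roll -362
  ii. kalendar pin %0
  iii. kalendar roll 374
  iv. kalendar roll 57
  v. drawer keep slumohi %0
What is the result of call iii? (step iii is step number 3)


·→ kalendar roll(n='-362')
·← 2154-06-17
·→ kalendar pin(d='%0')
·← 2154-06-17
·→ kalendar roll(n='374')
·← 2155-06-26
·→ kalendar roll(n='57')
·← 2155-08-22
·→ drawer keep(k='slumohi', v='%0')
·← patu

Answer: 2155-06-26


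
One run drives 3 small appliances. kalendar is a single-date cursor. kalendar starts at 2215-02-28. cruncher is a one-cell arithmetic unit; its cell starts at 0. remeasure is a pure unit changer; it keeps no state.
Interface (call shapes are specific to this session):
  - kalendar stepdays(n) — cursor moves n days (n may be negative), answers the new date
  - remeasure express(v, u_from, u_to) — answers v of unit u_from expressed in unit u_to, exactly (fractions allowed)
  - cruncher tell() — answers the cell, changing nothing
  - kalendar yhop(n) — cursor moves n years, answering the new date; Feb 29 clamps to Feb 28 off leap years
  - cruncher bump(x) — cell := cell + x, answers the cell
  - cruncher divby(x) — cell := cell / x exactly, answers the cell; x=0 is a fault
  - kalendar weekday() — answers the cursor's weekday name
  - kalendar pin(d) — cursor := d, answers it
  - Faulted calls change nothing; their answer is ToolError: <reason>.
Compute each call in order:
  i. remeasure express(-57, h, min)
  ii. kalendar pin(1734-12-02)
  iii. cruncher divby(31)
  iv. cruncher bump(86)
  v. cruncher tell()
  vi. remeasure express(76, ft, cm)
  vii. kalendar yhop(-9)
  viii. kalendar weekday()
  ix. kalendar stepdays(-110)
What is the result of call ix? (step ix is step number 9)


Answer: 1725-08-14

Derivation:
Next I call remeasure express on -57, h, min, yielding -3420.
Invoking kalendar pin on 1734-12-02, giving 1734-12-02.
I call cruncher divby on 31: 0.
Next I call cruncher bump on 86, and observe 86.
Using cruncher tell(): 86.
Then remeasure express on 76, ft, cm, → 57912/25.
Invoking kalendar yhop on -9, — result: 1725-12-02.
Invoking kalendar weekday, and observe Sunday.
Next I call kalendar stepdays on -110, → 1725-08-14.


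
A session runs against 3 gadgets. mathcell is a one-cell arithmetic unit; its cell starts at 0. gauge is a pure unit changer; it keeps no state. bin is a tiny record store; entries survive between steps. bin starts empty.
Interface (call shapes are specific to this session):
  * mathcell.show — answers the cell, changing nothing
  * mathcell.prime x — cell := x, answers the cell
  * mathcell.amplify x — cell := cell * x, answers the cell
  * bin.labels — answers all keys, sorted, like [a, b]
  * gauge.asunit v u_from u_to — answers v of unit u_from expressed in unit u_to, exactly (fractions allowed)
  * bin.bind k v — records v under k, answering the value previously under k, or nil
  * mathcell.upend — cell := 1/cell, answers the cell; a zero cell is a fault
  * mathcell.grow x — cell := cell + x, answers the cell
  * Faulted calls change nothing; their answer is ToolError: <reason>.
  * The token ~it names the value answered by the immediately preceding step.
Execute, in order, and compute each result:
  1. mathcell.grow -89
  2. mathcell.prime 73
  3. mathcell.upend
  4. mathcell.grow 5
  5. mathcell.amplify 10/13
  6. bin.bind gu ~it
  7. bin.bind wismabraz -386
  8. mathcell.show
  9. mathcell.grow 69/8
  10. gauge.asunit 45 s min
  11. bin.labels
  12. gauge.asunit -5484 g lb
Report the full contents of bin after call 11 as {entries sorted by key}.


==> grow(x='-89')
<== -89
==> prime(x='73')
<== 73
==> upend()
<== 1/73
==> grow(x='5')
<== 366/73
==> amplify(x='10/13')
<== 3660/949
==> bind(k='gu', v='~it')
<== nil
==> bind(k='wismabraz', v='-386')
<== nil
==> show()
<== 3660/949
==> grow(x='69/8')
<== 94761/7592
==> asunit(v='45', u_from='s', u_to='min')
<== 3/4
==> labels()
<== [gu, wismabraz]
==> asunit(v='-5484', u_from='g', u_to='lb')
<== -548400000/45359237

Answer: {gu=3660/949, wismabraz=-386}


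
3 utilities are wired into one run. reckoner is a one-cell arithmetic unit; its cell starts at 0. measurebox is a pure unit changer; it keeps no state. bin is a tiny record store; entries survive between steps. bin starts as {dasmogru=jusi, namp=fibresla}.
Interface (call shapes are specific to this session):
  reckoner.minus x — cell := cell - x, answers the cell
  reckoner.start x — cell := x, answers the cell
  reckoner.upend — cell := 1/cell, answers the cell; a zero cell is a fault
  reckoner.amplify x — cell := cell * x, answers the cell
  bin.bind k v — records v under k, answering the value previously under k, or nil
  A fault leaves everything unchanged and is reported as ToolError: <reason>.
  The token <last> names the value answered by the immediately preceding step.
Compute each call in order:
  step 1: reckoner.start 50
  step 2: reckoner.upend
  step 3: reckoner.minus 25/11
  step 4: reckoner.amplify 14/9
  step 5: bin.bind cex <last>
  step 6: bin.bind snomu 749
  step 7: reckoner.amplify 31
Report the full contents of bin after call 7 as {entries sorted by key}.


! 1. reckoner.start(x→50) ~> 50
! 2. reckoner.upend() ~> 1/50
! 3. reckoner.minus(x→25/11) ~> -1239/550
! 4. reckoner.amplify(x→14/9) ~> -2891/825
! 5. bin.bind(k→cex, v→<last>) ~> nil
! 6. bin.bind(k→snomu, v→749) ~> nil
! 7. reckoner.amplify(x→31) ~> -89621/825

Answer: {cex=-2891/825, dasmogru=jusi, namp=fibresla, snomu=749}


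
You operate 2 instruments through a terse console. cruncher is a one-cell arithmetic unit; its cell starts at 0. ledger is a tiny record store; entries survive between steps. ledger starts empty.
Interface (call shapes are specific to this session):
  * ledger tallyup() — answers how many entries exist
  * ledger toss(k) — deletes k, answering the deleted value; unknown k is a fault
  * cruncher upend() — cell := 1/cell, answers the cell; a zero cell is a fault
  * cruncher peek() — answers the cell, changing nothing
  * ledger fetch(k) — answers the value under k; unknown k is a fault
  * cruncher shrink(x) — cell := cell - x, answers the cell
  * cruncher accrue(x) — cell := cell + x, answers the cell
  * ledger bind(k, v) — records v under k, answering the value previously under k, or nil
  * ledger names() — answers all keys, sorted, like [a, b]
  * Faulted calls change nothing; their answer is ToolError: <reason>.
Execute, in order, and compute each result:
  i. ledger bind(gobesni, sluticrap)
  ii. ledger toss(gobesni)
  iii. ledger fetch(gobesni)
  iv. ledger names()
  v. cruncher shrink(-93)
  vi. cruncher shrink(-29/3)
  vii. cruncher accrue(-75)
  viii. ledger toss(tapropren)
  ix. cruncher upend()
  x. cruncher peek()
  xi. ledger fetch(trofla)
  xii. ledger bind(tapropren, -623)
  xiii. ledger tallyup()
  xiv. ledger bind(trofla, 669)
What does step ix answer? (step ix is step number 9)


Answer: 3/83

Derivation:
>>> ledger bind k=gobesni v=sluticrap
:: nil
>>> ledger toss k=gobesni
:: sluticrap
>>> ledger fetch k=gobesni
:: ToolError: no such key gobesni
>>> ledger names
:: []
>>> cruncher shrink x=-93
:: 93
>>> cruncher shrink x=-29/3
:: 308/3
>>> cruncher accrue x=-75
:: 83/3
>>> ledger toss k=tapropren
:: ToolError: no such key tapropren
>>> cruncher upend
:: 3/83
>>> cruncher peek
:: 3/83
>>> ledger fetch k=trofla
:: ToolError: no such key trofla
>>> ledger bind k=tapropren v=-623
:: nil
>>> ledger tallyup
:: 1
>>> ledger bind k=trofla v=669
:: nil


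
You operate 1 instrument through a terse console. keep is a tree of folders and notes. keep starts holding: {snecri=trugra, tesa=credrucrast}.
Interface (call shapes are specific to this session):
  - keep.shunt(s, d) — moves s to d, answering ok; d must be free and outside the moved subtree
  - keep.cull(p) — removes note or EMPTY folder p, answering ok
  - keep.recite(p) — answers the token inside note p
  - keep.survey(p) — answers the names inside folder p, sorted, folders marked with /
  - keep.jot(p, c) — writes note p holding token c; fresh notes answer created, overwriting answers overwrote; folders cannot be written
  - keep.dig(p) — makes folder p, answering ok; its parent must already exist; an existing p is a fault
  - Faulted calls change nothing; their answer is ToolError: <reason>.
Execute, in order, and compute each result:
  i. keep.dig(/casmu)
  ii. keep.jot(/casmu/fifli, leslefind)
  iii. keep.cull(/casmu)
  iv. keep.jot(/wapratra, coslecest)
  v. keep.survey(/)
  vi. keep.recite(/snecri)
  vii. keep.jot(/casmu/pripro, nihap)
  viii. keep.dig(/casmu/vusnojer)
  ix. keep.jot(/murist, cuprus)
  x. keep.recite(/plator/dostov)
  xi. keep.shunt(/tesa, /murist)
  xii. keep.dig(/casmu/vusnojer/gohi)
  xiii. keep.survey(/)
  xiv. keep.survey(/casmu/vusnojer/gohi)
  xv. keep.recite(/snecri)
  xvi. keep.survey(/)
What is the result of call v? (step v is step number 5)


> keep.dig p=/casmu
:: ok
> keep.jot p=/casmu/fifli c=leslefind
:: created
> keep.cull p=/casmu
:: ToolError: not empty
> keep.jot p=/wapratra c=coslecest
:: created
> keep.survey p=/
:: [casmu/, snecri, tesa, wapratra]
> keep.recite p=/snecri
:: trugra
> keep.jot p=/casmu/pripro c=nihap
:: created
> keep.dig p=/casmu/vusnojer
:: ok
> keep.jot p=/murist c=cuprus
:: created
> keep.recite p=/plator/dostov
:: ToolError: not found
> keep.shunt s=/tesa d=/murist
:: ToolError: exists
> keep.dig p=/casmu/vusnojer/gohi
:: ok
> keep.survey p=/
:: [casmu/, murist, snecri, tesa, wapratra]
> keep.survey p=/casmu/vusnojer/gohi
:: []
> keep.recite p=/snecri
:: trugra
> keep.survey p=/
:: [casmu/, murist, snecri, tesa, wapratra]

Answer: [casmu/, snecri, tesa, wapratra]


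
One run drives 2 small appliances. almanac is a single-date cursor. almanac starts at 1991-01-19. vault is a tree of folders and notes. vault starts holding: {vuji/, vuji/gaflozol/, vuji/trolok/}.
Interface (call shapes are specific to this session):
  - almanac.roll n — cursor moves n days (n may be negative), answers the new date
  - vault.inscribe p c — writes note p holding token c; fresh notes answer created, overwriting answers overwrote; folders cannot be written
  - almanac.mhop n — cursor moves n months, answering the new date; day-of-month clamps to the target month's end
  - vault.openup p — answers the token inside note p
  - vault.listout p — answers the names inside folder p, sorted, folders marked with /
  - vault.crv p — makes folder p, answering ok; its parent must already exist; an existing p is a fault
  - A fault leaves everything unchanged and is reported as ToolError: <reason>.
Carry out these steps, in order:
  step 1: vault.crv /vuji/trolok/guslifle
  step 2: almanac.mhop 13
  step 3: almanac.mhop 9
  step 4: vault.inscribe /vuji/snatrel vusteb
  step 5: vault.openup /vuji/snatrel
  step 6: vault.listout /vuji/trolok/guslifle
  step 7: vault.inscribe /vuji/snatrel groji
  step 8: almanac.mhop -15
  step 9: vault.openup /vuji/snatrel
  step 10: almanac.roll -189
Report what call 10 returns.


Answer: 1991-02-11

Derivation:
Do: vault.crv[p→/vuji/trolok/guslifle]
See: ok
Do: almanac.mhop[n→13]
See: 1992-02-19
Do: almanac.mhop[n→9]
See: 1992-11-19
Do: vault.inscribe[p→/vuji/snatrel; c→vusteb]
See: created
Do: vault.openup[p→/vuji/snatrel]
See: vusteb
Do: vault.listout[p→/vuji/trolok/guslifle]
See: []
Do: vault.inscribe[p→/vuji/snatrel; c→groji]
See: overwrote
Do: almanac.mhop[n→-15]
See: 1991-08-19
Do: vault.openup[p→/vuji/snatrel]
See: groji
Do: almanac.roll[n→-189]
See: 1991-02-11


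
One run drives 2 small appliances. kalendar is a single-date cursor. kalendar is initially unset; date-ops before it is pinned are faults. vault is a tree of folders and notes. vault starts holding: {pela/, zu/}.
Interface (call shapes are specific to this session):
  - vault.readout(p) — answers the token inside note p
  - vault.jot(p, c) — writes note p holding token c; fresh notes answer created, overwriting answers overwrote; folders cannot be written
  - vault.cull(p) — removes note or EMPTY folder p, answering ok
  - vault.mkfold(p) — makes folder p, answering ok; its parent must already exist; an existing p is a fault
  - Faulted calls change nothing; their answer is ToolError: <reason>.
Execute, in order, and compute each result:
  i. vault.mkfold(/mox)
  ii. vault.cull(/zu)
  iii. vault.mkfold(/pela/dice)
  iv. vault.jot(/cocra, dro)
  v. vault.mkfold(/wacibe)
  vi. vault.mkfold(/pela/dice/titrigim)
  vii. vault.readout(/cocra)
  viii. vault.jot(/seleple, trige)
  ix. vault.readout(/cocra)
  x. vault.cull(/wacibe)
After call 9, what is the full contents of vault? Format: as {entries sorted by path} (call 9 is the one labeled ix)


I run mkfold on p='/mox': ok.
I use cull on p='/zu', → ok.
Using mkfold on p='/pela/dice', and observe ok.
Next I call jot on p='/cocra', c='dro', and observe created.
I try mkfold on p='/wacibe', and see ok.
Using mkfold on p='/pela/dice/titrigim', and see ok.
Then readout on p='/cocra', — result: dro.
I invoke jot on p='/seleple', c='trige', and observe created.
Calling readout on p='/cocra', which returns dro.
I call cull on p='/wacibe': ok.

Answer: {cocra=dro, mox/, pela/, pela/dice/, pela/dice/titrigim/, seleple=trige, wacibe/}


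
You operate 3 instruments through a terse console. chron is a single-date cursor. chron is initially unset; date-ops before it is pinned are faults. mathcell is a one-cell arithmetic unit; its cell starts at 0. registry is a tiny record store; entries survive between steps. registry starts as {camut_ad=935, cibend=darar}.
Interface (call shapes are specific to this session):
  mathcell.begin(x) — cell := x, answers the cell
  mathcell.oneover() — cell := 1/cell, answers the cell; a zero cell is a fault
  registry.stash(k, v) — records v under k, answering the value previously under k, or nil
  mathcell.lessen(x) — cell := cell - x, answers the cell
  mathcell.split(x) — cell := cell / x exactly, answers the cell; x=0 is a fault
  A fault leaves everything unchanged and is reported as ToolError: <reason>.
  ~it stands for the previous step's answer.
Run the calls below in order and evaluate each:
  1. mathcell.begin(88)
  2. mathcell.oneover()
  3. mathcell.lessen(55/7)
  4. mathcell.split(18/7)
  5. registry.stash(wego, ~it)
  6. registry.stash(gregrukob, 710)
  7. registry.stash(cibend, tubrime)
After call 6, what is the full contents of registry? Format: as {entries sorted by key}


[in] mathcell.begin x: 88
  88
[in] mathcell.oneover
  1/88
[in] mathcell.lessen x: 55/7
  -4833/616
[in] mathcell.split x: 18/7
  -537/176
[in] registry.stash k: wego v: ~it
  nil
[in] registry.stash k: gregrukob v: 710
  nil
[in] registry.stash k: cibend v: tubrime
  darar

Answer: {camut_ad=935, cibend=darar, gregrukob=710, wego=-537/176}


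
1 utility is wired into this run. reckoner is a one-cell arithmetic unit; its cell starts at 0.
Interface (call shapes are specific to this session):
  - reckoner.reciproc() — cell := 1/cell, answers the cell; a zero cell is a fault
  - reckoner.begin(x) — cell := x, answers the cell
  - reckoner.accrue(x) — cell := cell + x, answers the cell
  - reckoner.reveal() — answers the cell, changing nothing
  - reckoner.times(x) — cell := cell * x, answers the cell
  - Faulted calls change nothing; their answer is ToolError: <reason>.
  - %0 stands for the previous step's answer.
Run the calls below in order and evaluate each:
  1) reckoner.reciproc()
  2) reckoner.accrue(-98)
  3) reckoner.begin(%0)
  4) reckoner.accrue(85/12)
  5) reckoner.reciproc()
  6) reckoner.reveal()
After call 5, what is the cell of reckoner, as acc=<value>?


Answer: acc=-12/1091

Derivation:
Now I run reckoner.reciproc(), and get ToolError: reciprocal of zero.
I invoke reckoner.accrue passing x: -98, and observe -98.
Invoking reckoner.begin passing x: %0, and observe -98.
I use reckoner.accrue passing x: 85/12, and see -1091/12.
Next I call reckoner.reciproc, — result: -12/1091.
Then reckoner.reveal(), and observe -12/1091.


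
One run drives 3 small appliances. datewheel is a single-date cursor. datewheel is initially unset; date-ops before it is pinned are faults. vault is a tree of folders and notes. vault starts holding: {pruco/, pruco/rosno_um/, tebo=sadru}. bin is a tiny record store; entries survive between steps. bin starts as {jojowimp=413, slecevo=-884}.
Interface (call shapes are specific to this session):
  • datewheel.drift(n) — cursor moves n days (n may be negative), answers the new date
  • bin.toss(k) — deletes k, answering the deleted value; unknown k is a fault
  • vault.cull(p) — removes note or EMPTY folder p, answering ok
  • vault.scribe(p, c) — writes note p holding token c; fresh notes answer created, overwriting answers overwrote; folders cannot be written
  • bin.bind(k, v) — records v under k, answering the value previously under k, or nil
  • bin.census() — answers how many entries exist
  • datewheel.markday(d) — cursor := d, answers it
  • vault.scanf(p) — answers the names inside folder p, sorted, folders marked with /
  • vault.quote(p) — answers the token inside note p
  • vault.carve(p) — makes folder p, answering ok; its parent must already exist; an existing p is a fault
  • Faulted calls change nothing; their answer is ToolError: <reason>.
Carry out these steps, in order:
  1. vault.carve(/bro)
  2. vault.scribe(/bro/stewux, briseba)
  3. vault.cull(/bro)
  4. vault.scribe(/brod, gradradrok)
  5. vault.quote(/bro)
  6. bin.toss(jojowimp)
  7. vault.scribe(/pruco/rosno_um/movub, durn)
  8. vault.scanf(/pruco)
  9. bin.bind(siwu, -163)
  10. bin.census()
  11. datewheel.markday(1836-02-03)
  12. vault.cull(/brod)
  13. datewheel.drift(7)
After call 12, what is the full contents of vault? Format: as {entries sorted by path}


Answer: {bro/, bro/stewux=briseba, pruco/, pruco/rosno_um/, pruco/rosno_um/movub=durn, tebo=sadru}

Derivation:
Step: carve[/bro]
Result: ok
Step: scribe[/bro/stewux; briseba]
Result: created
Step: cull[/bro]
Result: ToolError: not empty
Step: scribe[/brod; gradradrok]
Result: created
Step: quote[/bro]
Result: ToolError: is a directory
Step: toss[jojowimp]
Result: 413
Step: scribe[/pruco/rosno_um/movub; durn]
Result: created
Step: scanf[/pruco]
Result: [rosno_um/]
Step: bind[siwu; -163]
Result: nil
Step: census[]
Result: 2
Step: markday[1836-02-03]
Result: 1836-02-03
Step: cull[/brod]
Result: ok
Step: drift[7]
Result: 1836-02-10


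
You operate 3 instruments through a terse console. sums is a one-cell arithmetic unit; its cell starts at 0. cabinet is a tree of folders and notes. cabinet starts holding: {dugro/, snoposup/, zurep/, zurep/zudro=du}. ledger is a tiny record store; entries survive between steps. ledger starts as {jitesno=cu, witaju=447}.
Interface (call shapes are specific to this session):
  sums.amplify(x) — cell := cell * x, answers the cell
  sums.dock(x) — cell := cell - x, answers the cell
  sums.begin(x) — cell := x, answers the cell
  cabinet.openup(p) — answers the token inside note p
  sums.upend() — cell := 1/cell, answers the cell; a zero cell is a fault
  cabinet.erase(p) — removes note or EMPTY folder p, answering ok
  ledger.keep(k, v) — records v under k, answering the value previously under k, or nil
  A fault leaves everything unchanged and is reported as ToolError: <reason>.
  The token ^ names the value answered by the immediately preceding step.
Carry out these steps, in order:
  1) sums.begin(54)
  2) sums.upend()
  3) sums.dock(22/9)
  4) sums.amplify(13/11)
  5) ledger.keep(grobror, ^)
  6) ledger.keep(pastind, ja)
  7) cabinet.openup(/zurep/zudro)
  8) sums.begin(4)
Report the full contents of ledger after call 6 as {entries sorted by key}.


~$ sums.begin x: 54
= 54
~$ sums.upend
= 1/54
~$ sums.dock x: 22/9
= -131/54
~$ sums.amplify x: 13/11
= -1703/594
~$ ledger.keep k: grobror v: ^
= nil
~$ ledger.keep k: pastind v: ja
= nil
~$ cabinet.openup p: /zurep/zudro
= du
~$ sums.begin x: 4
= 4

Answer: {grobror=-1703/594, jitesno=cu, pastind=ja, witaju=447}


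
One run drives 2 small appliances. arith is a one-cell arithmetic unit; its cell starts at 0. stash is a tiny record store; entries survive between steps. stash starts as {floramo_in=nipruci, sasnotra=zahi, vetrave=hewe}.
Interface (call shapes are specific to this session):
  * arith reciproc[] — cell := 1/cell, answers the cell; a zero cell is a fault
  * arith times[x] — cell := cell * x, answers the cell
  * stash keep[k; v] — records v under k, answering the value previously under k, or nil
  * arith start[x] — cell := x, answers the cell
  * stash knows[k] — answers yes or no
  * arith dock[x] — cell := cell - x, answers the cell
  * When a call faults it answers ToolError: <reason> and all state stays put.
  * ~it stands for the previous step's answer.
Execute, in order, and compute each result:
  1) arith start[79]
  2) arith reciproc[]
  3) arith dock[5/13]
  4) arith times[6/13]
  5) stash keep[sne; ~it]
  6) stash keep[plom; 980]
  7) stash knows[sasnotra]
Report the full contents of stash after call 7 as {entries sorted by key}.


~$ arith start 79
[out] 79
~$ arith reciproc
[out] 1/79
~$ arith dock 5/13
[out] -382/1027
~$ arith times 6/13
[out] -2292/13351
~$ stash keep sne ~it
[out] nil
~$ stash keep plom 980
[out] nil
~$ stash knows sasnotra
[out] yes

Answer: {floramo_in=nipruci, plom=980, sasnotra=zahi, sne=-2292/13351, vetrave=hewe}


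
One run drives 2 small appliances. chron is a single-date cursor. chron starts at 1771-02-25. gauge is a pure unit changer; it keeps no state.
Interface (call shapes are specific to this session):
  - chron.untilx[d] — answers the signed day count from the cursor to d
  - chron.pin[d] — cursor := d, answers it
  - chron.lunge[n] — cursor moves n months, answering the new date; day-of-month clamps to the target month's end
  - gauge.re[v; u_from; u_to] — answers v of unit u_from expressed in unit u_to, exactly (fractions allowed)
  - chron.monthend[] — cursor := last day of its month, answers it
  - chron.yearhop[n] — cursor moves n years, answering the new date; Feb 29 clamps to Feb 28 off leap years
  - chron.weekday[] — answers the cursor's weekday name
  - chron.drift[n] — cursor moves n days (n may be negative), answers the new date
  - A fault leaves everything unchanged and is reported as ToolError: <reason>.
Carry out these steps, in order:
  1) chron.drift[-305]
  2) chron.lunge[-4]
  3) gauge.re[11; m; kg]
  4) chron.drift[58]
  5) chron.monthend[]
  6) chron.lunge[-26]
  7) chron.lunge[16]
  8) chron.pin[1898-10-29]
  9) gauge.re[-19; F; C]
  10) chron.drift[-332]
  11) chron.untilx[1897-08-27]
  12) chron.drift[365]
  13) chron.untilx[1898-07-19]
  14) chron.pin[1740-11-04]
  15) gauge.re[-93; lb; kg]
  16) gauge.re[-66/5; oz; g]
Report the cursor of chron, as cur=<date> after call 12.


Answer: cur=1898-12-01

Derivation:
==> chron.drift(n=-305)
<== 1770-04-26
==> chron.lunge(n=-4)
<== 1769-12-26
==> gauge.re(v=11, u_from=m, u_to=kg)
<== ToolError: incompatible units
==> chron.drift(n=58)
<== 1770-02-22
==> chron.monthend()
<== 1770-02-28
==> chron.lunge(n=-26)
<== 1767-12-28
==> chron.lunge(n=16)
<== 1769-04-28
==> chron.pin(d=1898-10-29)
<== 1898-10-29
==> gauge.re(v=-19, u_from=F, u_to=C)
<== -85/3
==> chron.drift(n=-332)
<== 1897-12-01
==> chron.untilx(d=1897-08-27)
<== -96
==> chron.drift(n=365)
<== 1898-12-01
==> chron.untilx(d=1898-07-19)
<== -135
==> chron.pin(d=1740-11-04)
<== 1740-11-04
==> gauge.re(v=-93, u_from=lb, u_to=kg)
<== -4218409041/100000000
==> gauge.re(v=-66/5, u_from=oz, u_to=g)
<== -1496854821/4000000
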